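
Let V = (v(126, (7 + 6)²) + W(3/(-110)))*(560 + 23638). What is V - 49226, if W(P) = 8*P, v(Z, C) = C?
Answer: 221922604/55 ≈ 4.0350e+6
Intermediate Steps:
V = 224630034/55 (V = ((7 + 6)² + 8*(3/(-110)))*(560 + 23638) = (13² + 8*(3*(-1/110)))*24198 = (169 + 8*(-3/110))*24198 = (169 - 12/55)*24198 = (9283/55)*24198 = 224630034/55 ≈ 4.0842e+6)
V - 49226 = 224630034/55 - 49226 = 221922604/55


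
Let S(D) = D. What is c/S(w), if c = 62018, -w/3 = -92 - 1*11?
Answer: 62018/309 ≈ 200.71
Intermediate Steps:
w = 309 (w = -3*(-92 - 1*11) = -3*(-92 - 11) = -3*(-103) = 309)
c/S(w) = 62018/309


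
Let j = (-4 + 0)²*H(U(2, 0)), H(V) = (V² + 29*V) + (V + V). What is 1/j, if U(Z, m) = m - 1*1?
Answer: -1/480 ≈ -0.0020833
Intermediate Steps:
U(Z, m) = -1 + m (U(Z, m) = m - 1 = -1 + m)
H(V) = V² + 31*V (H(V) = (V² + 29*V) + 2*V = V² + 31*V)
j = -480 (j = (-4 + 0)²*((-1 + 0)*(31 + (-1 + 0))) = (-4)²*(-(31 - 1)) = 16*(-1*30) = 16*(-30) = -480)
1/j = 1/(-480) = -1/480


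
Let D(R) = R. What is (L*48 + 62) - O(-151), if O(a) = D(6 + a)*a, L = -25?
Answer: -23033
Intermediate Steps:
O(a) = a*(6 + a) (O(a) = (6 + a)*a = a*(6 + a))
(L*48 + 62) - O(-151) = (-25*48 + 62) - (-151)*(6 - 151) = (-1200 + 62) - (-151)*(-145) = -1138 - 1*21895 = -1138 - 21895 = -23033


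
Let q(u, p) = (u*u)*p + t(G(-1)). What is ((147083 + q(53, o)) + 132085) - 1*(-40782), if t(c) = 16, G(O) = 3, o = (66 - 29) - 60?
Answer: 255359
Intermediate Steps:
o = -23 (o = 37 - 60 = -23)
q(u, p) = 16 + p*u² (q(u, p) = (u*u)*p + 16 = u²*p + 16 = p*u² + 16 = 16 + p*u²)
((147083 + q(53, o)) + 132085) - 1*(-40782) = ((147083 + (16 - 23*53²)) + 132085) - 1*(-40782) = ((147083 + (16 - 23*2809)) + 132085) + 40782 = ((147083 + (16 - 64607)) + 132085) + 40782 = ((147083 - 64591) + 132085) + 40782 = (82492 + 132085) + 40782 = 214577 + 40782 = 255359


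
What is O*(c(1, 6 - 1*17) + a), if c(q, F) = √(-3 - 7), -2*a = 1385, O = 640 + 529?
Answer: -1619065/2 + 1169*I*√10 ≈ -8.0953e+5 + 3696.7*I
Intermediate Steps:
O = 1169
a = -1385/2 (a = -½*1385 = -1385/2 ≈ -692.50)
c(q, F) = I*√10 (c(q, F) = √(-10) = I*√10)
O*(c(1, 6 - 1*17) + a) = 1169*(I*√10 - 1385/2) = 1169*(-1385/2 + I*√10) = -1619065/2 + 1169*I*√10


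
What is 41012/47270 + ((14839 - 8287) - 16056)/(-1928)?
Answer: 33020326/5696035 ≈ 5.7971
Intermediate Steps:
41012/47270 + ((14839 - 8287) - 16056)/(-1928) = 41012*(1/47270) + (6552 - 16056)*(-1/1928) = 20506/23635 - 9504*(-1/1928) = 20506/23635 + 1188/241 = 33020326/5696035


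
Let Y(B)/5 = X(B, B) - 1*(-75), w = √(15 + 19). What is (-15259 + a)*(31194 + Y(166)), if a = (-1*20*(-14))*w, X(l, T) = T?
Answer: -494376341 + 9071720*√34 ≈ -4.4148e+8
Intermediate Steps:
w = √34 ≈ 5.8309
Y(B) = 375 + 5*B (Y(B) = 5*(B - 1*(-75)) = 5*(B + 75) = 5*(75 + B) = 375 + 5*B)
a = 280*√34 (a = (-1*20*(-14))*√34 = (-20*(-14))*√34 = 280*√34 ≈ 1632.7)
(-15259 + a)*(31194 + Y(166)) = (-15259 + 280*√34)*(31194 + (375 + 5*166)) = (-15259 + 280*√34)*(31194 + (375 + 830)) = (-15259 + 280*√34)*(31194 + 1205) = (-15259 + 280*√34)*32399 = -494376341 + 9071720*√34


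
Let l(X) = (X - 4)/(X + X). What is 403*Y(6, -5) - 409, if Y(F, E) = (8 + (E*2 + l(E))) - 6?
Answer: -32703/10 ≈ -3270.3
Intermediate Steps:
l(X) = (-4 + X)/(2*X) (l(X) = (-4 + X)/((2*X)) = (-4 + X)*(1/(2*X)) = (-4 + X)/(2*X))
Y(F, E) = 2 + 2*E + (-4 + E)/(2*E) (Y(F, E) = (8 + (E*2 + (-4 + E)/(2*E))) - 6 = (8 + (2*E + (-4 + E)/(2*E))) - 6 = (8 + 2*E + (-4 + E)/(2*E)) - 6 = 2 + 2*E + (-4 + E)/(2*E))
403*Y(6, -5) - 409 = 403*(5/2 - 2/(-5) + 2*(-5)) - 409 = 403*(5/2 - 2*(-⅕) - 10) - 409 = 403*(5/2 + ⅖ - 10) - 409 = 403*(-71/10) - 409 = -28613/10 - 409 = -32703/10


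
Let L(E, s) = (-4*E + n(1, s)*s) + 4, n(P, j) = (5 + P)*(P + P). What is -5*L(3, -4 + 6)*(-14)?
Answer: 1120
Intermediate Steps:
n(P, j) = 2*P*(5 + P) (n(P, j) = (5 + P)*(2*P) = 2*P*(5 + P))
L(E, s) = 4 - 4*E + 12*s (L(E, s) = (-4*E + (2*1*(5 + 1))*s) + 4 = (-4*E + (2*1*6)*s) + 4 = (-4*E + 12*s) + 4 = 4 - 4*E + 12*s)
-5*L(3, -4 + 6)*(-14) = -5*(4 - 4*3 + 12*(-4 + 6))*(-14) = -5*(4 - 12 + 12*2)*(-14) = -5*(4 - 12 + 24)*(-14) = -5*16*(-14) = -80*(-14) = 1120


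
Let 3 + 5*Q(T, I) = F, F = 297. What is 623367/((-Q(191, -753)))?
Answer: -1038945/98 ≈ -10601.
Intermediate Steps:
Q(T, I) = 294/5 (Q(T, I) = -⅗ + (⅕)*297 = -⅗ + 297/5 = 294/5)
623367/((-Q(191, -753))) = 623367/((-1*294/5)) = 623367/(-294/5) = 623367*(-5/294) = -1038945/98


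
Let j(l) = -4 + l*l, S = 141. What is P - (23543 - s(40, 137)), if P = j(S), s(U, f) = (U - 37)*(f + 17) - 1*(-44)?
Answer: -3160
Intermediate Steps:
j(l) = -4 + l²
s(U, f) = 44 + (-37 + U)*(17 + f) (s(U, f) = (-37 + U)*(17 + f) + 44 = 44 + (-37 + U)*(17 + f))
P = 19877 (P = -4 + 141² = -4 + 19881 = 19877)
P - (23543 - s(40, 137)) = 19877 - (23543 - (-585 - 37*137 + 17*40 + 40*137)) = 19877 - (23543 - (-585 - 5069 + 680 + 5480)) = 19877 - (23543 - 1*506) = 19877 - (23543 - 506) = 19877 - 1*23037 = 19877 - 23037 = -3160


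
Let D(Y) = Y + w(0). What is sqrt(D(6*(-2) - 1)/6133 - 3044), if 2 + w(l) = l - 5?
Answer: 2*I*sqrt(28624047994)/6133 ≈ 55.172*I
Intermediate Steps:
w(l) = -7 + l (w(l) = -2 + (l - 5) = -2 + (-5 + l) = -7 + l)
D(Y) = -7 + Y (D(Y) = Y + (-7 + 0) = Y - 7 = -7 + Y)
sqrt(D(6*(-2) - 1)/6133 - 3044) = sqrt((-7 + (6*(-2) - 1))/6133 - 3044) = sqrt((-7 + (-12 - 1))*(1/6133) - 3044) = sqrt((-7 - 13)*(1/6133) - 3044) = sqrt(-20*1/6133 - 3044) = sqrt(-20/6133 - 3044) = sqrt(-18668872/6133) = 2*I*sqrt(28624047994)/6133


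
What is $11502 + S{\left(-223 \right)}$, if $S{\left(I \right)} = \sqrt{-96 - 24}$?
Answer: $11502 + 2 i \sqrt{30} \approx 11502.0 + 10.954 i$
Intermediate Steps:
$S{\left(I \right)} = 2 i \sqrt{30}$ ($S{\left(I \right)} = \sqrt{-120} = 2 i \sqrt{30}$)
$11502 + S{\left(-223 \right)} = 11502 + 2 i \sqrt{30}$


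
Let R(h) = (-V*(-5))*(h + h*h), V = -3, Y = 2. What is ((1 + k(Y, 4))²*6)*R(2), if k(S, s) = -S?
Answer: -540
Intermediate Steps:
R(h) = -15*h - 15*h² (R(h) = (-1*(-3)*(-5))*(h + h*h) = (3*(-5))*(h + h²) = -15*(h + h²) = -15*h - 15*h²)
((1 + k(Y, 4))²*6)*R(2) = ((1 - 1*2)²*6)*(-15*2*(1 + 2)) = ((1 - 2)²*6)*(-15*2*3) = ((-1)²*6)*(-90) = (1*6)*(-90) = 6*(-90) = -540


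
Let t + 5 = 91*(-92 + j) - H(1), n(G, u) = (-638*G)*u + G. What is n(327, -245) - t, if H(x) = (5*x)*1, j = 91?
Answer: 51113798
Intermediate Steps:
H(x) = 5*x
n(G, u) = G - 638*G*u (n(G, u) = -638*G*u + G = G - 638*G*u)
t = -101 (t = -5 + (91*(-92 + 91) - 5) = -5 + (91*(-1) - 1*5) = -5 + (-91 - 5) = -5 - 96 = -101)
n(327, -245) - t = 327*(1 - 638*(-245)) - 1*(-101) = 327*(1 + 156310) + 101 = 327*156311 + 101 = 51113697 + 101 = 51113798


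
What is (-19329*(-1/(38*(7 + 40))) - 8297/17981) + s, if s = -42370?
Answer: -1360340240113/32114066 ≈ -42360.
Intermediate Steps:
(-19329*(-1/(38*(7 + 40))) - 8297/17981) + s = (-19329*(-1/(38*(7 + 40))) - 8297/17981) - 42370 = (-19329/(47*(-38)) - 8297*1/17981) - 42370 = (-19329/(-1786) - 8297/17981) - 42370 = (-19329*(-1/1786) - 8297/17981) - 42370 = (19329/1786 - 8297/17981) - 42370 = 332736307/32114066 - 42370 = -1360340240113/32114066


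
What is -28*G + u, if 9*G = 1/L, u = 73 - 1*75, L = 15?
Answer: -298/135 ≈ -2.2074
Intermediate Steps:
u = -2 (u = 73 - 75 = -2)
G = 1/135 (G = (⅑)/15 = (⅑)*(1/15) = 1/135 ≈ 0.0074074)
-28*G + u = -28*1/135 - 2 = -28/135 - 2 = -298/135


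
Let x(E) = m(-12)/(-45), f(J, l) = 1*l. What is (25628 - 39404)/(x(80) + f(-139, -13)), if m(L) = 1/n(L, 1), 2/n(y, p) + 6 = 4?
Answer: 77490/73 ≈ 1061.5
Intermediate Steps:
n(y, p) = -1 (n(y, p) = 2/(-6 + 4) = 2/(-2) = 2*(-1/2) = -1)
m(L) = -1 (m(L) = 1/(-1) = -1)
f(J, l) = l
x(E) = 1/45 (x(E) = -1/(-45) = -1*(-1/45) = 1/45)
(25628 - 39404)/(x(80) + f(-139, -13)) = (25628 - 39404)/(1/45 - 13) = -13776/(-584/45) = -13776*(-45/584) = 77490/73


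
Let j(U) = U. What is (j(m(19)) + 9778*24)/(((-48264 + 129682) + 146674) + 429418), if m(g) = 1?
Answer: 234673/657510 ≈ 0.35691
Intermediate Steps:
(j(m(19)) + 9778*24)/(((-48264 + 129682) + 146674) + 429418) = (1 + 9778*24)/(((-48264 + 129682) + 146674) + 429418) = (1 + 234672)/((81418 + 146674) + 429418) = 234673/(228092 + 429418) = 234673/657510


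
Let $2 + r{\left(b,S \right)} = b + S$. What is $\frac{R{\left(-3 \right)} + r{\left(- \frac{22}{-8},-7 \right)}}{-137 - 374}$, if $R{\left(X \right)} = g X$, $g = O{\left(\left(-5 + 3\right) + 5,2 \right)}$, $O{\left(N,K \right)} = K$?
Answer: $\frac{7}{292} \approx 0.023973$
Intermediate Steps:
$g = 2$
$R{\left(X \right)} = 2 X$
$r{\left(b,S \right)} = -2 + S + b$ ($r{\left(b,S \right)} = -2 + \left(b + S\right) = -2 + \left(S + b\right) = -2 + S + b$)
$\frac{R{\left(-3 \right)} + r{\left(- \frac{22}{-8},-7 \right)}}{-137 - 374} = \frac{2 \left(-3\right) - \left(9 - \frac{11}{4}\right)}{-137 - 374} = \frac{-6 - \frac{25}{4}}{-511} = \left(-6 - \frac{25}{4}\right) \left(- \frac{1}{511}\right) = \left(- \frac{49}{4}\right) \left(- \frac{1}{511}\right) = \frac{7}{292}$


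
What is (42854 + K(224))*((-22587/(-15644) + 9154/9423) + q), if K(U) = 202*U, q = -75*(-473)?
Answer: 230379982848280027/73706706 ≈ 3.1256e+9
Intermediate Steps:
q = 35475
(42854 + K(224))*((-22587/(-15644) + 9154/9423) + q) = (42854 + 202*224)*((-22587/(-15644) + 9154/9423) + 35475) = (42854 + 45248)*((-22587*(-1/15644) + 9154*(1/9423)) + 35475) = 88102*((22587/15644 + 9154/9423) + 35475) = 88102*(356042477/147413412 + 35475) = 88102*(5229846833177/147413412) = 230379982848280027/73706706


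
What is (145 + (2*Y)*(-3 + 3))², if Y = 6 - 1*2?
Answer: 21025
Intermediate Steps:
Y = 4 (Y = 6 - 2 = 4)
(145 + (2*Y)*(-3 + 3))² = (145 + (2*4)*(-3 + 3))² = (145 + 8*0)² = (145 + 0)² = 145² = 21025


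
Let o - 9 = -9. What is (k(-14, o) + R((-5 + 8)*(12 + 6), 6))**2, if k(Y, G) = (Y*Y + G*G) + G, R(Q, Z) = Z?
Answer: 40804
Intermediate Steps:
o = 0 (o = 9 - 9 = 0)
k(Y, G) = G + G**2 + Y**2 (k(Y, G) = (Y**2 + G**2) + G = (G**2 + Y**2) + G = G + G**2 + Y**2)
(k(-14, o) + R((-5 + 8)*(12 + 6), 6))**2 = ((0 + 0**2 + (-14)**2) + 6)**2 = ((0 + 0 + 196) + 6)**2 = (196 + 6)**2 = 202**2 = 40804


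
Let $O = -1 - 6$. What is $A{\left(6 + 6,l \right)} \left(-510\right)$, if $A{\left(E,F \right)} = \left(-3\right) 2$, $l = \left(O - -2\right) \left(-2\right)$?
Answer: $3060$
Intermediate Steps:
$O = -7$ ($O = -1 - 6 = -7$)
$l = 10$ ($l = \left(-7 - -2\right) \left(-2\right) = \left(-7 + 2\right) \left(-2\right) = \left(-5\right) \left(-2\right) = 10$)
$A{\left(E,F \right)} = -6$
$A{\left(6 + 6,l \right)} \left(-510\right) = \left(-6\right) \left(-510\right) = 3060$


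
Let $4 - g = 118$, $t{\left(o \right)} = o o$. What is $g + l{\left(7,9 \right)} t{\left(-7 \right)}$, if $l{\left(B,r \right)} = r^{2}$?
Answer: $3855$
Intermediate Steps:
$t{\left(o \right)} = o^{2}$
$g = -114$ ($g = 4 - 118 = -114$)
$g + l{\left(7,9 \right)} t{\left(-7 \right)} = -114 + 9^{2} \left(-7\right)^{2} = -114 + 81 \cdot 49 = -114 + 3969 = 3855$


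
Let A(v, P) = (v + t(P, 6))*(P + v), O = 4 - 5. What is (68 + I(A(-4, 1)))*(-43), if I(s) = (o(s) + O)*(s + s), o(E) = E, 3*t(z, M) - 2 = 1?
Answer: -9116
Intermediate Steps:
O = -1
t(z, M) = 1 (t(z, M) = ⅔ + (⅓)*1 = ⅔ + ⅓ = 1)
A(v, P) = (1 + v)*(P + v) (A(v, P) = (v + 1)*(P + v) = (1 + v)*(P + v))
I(s) = 2*s*(-1 + s) (I(s) = (s - 1)*(s + s) = (-1 + s)*(2*s) = 2*s*(-1 + s))
(68 + I(A(-4, 1)))*(-43) = (68 + 2*(1 - 4 + (-4)² + 1*(-4))*(-1 + (1 - 4 + (-4)² + 1*(-4))))*(-43) = (68 + 2*(1 - 4 + 16 - 4)*(-1 + (1 - 4 + 16 - 4)))*(-43) = (68 + 2*9*(-1 + 9))*(-43) = (68 + 2*9*8)*(-43) = (68 + 144)*(-43) = 212*(-43) = -9116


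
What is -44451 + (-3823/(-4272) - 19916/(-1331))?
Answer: -252659638867/5686032 ≈ -44435.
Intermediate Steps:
-44451 + (-3823/(-4272) - 19916/(-1331)) = -44451 + (-3823*(-1/4272) - 19916*(-1/1331)) = -44451 + (3823/4272 + 19916/1331) = -44451 + 90169565/5686032 = -252659638867/5686032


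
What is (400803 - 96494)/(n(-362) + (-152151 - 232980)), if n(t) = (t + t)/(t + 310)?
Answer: -3956017/5006522 ≈ -0.79017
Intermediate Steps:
n(t) = 2*t/(310 + t) (n(t) = (2*t)/(310 + t) = 2*t/(310 + t))
(400803 - 96494)/(n(-362) + (-152151 - 232980)) = (400803 - 96494)/(2*(-362)/(310 - 362) + (-152151 - 232980)) = 304309/(2*(-362)/(-52) - 385131) = 304309/(2*(-362)*(-1/52) - 385131) = 304309/(181/13 - 385131) = 304309/(-5006522/13) = 304309*(-13/5006522) = -3956017/5006522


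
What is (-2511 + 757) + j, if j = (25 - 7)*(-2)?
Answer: -1790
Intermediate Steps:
j = -36 (j = 18*(-2) = -36)
(-2511 + 757) + j = (-2511 + 757) - 36 = -1754 - 36 = -1790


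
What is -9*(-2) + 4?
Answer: 22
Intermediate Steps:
-9*(-2) + 4 = 18 + 4 = 22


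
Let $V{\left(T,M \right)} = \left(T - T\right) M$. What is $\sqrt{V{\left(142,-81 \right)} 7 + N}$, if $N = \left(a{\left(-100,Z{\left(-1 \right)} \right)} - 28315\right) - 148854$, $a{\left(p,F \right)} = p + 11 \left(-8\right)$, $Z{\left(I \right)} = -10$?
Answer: $i \sqrt{177357} \approx 421.14 i$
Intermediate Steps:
$V{\left(T,M \right)} = 0$ ($V{\left(T,M \right)} = 0 M = 0$)
$a{\left(p,F \right)} = -88 + p$ ($a{\left(p,F \right)} = p - 88 = -88 + p$)
$N = -177357$ ($N = \left(\left(-88 - 100\right) - 28315\right) - 148854 = \left(-188 - 28315\right) - 148854 = -28503 - 148854 = -177357$)
$\sqrt{V{\left(142,-81 \right)} 7 + N} = \sqrt{0 \cdot 7 - 177357} = \sqrt{0 - 177357} = \sqrt{-177357} = i \sqrt{177357}$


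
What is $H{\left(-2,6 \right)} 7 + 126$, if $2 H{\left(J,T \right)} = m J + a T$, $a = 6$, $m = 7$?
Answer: $203$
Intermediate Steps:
$H{\left(J,T \right)} = 3 T + \frac{7 J}{2}$ ($H{\left(J,T \right)} = \frac{7 J + 6 T}{2} = \frac{6 T + 7 J}{2} = 3 T + \frac{7 J}{2}$)
$H{\left(-2,6 \right)} 7 + 126 = \left(3 \cdot 6 + \frac{7}{2} \left(-2\right)\right) 7 + 126 = \left(18 - 7\right) 7 + 126 = 11 \cdot 7 + 126 = 77 + 126 = 203$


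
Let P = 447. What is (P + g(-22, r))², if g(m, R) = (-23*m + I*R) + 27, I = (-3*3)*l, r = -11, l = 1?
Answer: 1164241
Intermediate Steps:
I = -9 (I = -3*3*1 = -9*1 = -9)
g(m, R) = 27 - 23*m - 9*R (g(m, R) = (-23*m - 9*R) + 27 = 27 - 23*m - 9*R)
(P + g(-22, r))² = (447 + (27 - 23*(-22) - 9*(-11)))² = (447 + (27 + 506 + 99))² = (447 + 632)² = 1079² = 1164241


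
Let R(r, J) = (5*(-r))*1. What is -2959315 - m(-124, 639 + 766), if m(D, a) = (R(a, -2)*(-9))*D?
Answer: 4880585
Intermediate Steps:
R(r, J) = -5*r (R(r, J) = -5*r*1 = -5*r)
m(D, a) = 45*D*a (m(D, a) = (-5*a*(-9))*D = (45*a)*D = 45*D*a)
-2959315 - m(-124, 639 + 766) = -2959315 - 45*(-124)*(639 + 766) = -2959315 - 45*(-124)*1405 = -2959315 - 1*(-7839900) = -2959315 + 7839900 = 4880585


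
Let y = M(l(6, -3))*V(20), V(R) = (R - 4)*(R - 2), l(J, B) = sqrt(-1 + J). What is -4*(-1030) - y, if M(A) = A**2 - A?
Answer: 2680 + 288*sqrt(5) ≈ 3324.0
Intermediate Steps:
V(R) = (-4 + R)*(-2 + R)
y = 288*sqrt(5)*(-1 + sqrt(5)) (y = (sqrt(-1 + 6)*(-1 + sqrt(-1 + 6)))*(8 + 20**2 - 6*20) = (sqrt(5)*(-1 + sqrt(5)))*(8 + 400 - 120) = (sqrt(5)*(-1 + sqrt(5)))*288 = 288*sqrt(5)*(-1 + sqrt(5)) ≈ 796.01)
-4*(-1030) - y = -4*(-1030) - (1440 - 288*sqrt(5)) = 4120 + (-1440 + 288*sqrt(5)) = 2680 + 288*sqrt(5)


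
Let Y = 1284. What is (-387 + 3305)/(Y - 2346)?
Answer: -1459/531 ≈ -2.7476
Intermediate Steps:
(-387 + 3305)/(Y - 2346) = (-387 + 3305)/(1284 - 2346) = 2918/(-1062) = 2918*(-1/1062) = -1459/531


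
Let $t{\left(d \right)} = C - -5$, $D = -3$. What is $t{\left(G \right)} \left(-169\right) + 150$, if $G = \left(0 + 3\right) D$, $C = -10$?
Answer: $995$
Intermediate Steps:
$G = -9$ ($G = \left(0 + 3\right) \left(-3\right) = 3 \left(-3\right) = -9$)
$t{\left(d \right)} = -5$ ($t{\left(d \right)} = -10 - -5 = -10 + 5 = -5$)
$t{\left(G \right)} \left(-169\right) + 150 = \left(-5\right) \left(-169\right) + 150 = 845 + 150 = 995$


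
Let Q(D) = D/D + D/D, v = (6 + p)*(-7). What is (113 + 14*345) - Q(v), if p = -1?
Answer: 4941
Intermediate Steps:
v = -35 (v = (6 - 1)*(-7) = 5*(-7) = -35)
Q(D) = 2 (Q(D) = 1 + 1 = 2)
(113 + 14*345) - Q(v) = (113 + 14*345) - 1*2 = (113 + 4830) - 2 = 4943 - 2 = 4941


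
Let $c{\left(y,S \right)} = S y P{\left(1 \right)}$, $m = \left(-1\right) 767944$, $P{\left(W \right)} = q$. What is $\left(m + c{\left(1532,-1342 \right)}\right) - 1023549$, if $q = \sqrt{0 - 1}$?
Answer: $-1791493 - 2055944 i \approx -1.7915 \cdot 10^{6} - 2.0559 \cdot 10^{6} i$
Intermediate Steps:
$q = i$ ($q = \sqrt{-1} = i \approx 1.0 i$)
$P{\left(W \right)} = i$
$m = -767944$
$c{\left(y,S \right)} = i S y$ ($c{\left(y,S \right)} = S y i = i S y$)
$\left(m + c{\left(1532,-1342 \right)}\right) - 1023549 = \left(-767944 + i \left(-1342\right) 1532\right) - 1023549 = \left(-767944 - 2055944 i\right) - 1023549 = -1791493 - 2055944 i$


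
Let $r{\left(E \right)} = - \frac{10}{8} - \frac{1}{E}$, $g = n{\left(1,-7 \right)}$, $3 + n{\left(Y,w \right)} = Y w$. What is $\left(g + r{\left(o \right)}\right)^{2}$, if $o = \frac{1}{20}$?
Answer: $\frac{15625}{16} \approx 976.56$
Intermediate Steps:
$n{\left(Y,w \right)} = -3 + Y w$
$o = \frac{1}{20} \approx 0.05$
$g = -10$ ($g = -3 + 1 \left(-7\right) = -3 - 7 = -10$)
$r{\left(E \right)} = - \frac{5}{4} - \frac{1}{E}$ ($r{\left(E \right)} = \left(-10\right) \frac{1}{8} - \frac{1}{E} = - \frac{5}{4} - \frac{1}{E}$)
$\left(g + r{\left(o \right)}\right)^{2} = \left(-10 - \frac{85}{4}\right)^{2} = \left(- \frac{125}{4}\right)^{2} = \frac{15625}{16}$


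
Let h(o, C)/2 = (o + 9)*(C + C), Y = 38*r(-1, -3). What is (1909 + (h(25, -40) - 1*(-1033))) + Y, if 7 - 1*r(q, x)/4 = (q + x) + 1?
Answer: -978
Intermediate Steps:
r(q, x) = 24 - 4*q - 4*x (r(q, x) = 28 - 4*((q + x) + 1) = 28 - 4*(1 + q + x) = 28 + (-4 - 4*q - 4*x) = 24 - 4*q - 4*x)
Y = 1520 (Y = 38*(24 - 4*(-1) - 4*(-3)) = 38*(24 + 4 + 12) = 38*40 = 1520)
h(o, C) = 4*C*(9 + o) (h(o, C) = 2*((o + 9)*(C + C)) = 2*((9 + o)*(2*C)) = 2*(2*C*(9 + o)) = 4*C*(9 + o))
(1909 + (h(25, -40) - 1*(-1033))) + Y = (1909 + (4*(-40)*(9 + 25) - 1*(-1033))) + 1520 = (1909 + (4*(-40)*34 + 1033)) + 1520 = (1909 + (-5440 + 1033)) + 1520 = (1909 - 4407) + 1520 = -2498 + 1520 = -978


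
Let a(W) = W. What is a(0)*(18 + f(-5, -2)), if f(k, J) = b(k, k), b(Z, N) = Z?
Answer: 0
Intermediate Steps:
f(k, J) = k
a(0)*(18 + f(-5, -2)) = 0*(18 - 5) = 0*13 = 0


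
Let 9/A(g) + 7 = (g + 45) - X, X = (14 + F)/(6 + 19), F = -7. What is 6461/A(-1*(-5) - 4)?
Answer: 6254248/225 ≈ 27797.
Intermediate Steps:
X = 7/25 (X = (14 - 7)/(6 + 19) = 7/25 ≈ 0.28000)
A(g) = 9/(943/25 + g) (A(g) = 9/(-7 + ((g + 45) - 1*7/25)) = 9/(-7 + ((45 + g) - 7/25)) = 9/(-7 + (1118/25 + g)) = 9/(943/25 + g))
6461/A(-1*(-5) - 4) = 6461/((225/(943 + 25*(-1*(-5) - 4)))) = 6461/((225/(943 + 25*(5 - 4)))) = 6461/((225/(943 + 25*1))) = 6461/((225/(943 + 25))) = 6461/((225/968)) = 6461/((225*(1/968))) = 6461/(225/968) = 6461*(968/225) = 6254248/225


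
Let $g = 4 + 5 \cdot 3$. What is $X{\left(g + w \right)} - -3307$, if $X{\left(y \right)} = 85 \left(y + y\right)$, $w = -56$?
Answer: $-2983$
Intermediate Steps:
$g = 19$ ($g = 4 + 15 = 19$)
$X{\left(y \right)} = 170 y$ ($X{\left(y \right)} = 85 \cdot 2 y = 170 y$)
$X{\left(g + w \right)} - -3307 = 170 \left(19 - 56\right) - -3307 = 170 \left(-37\right) + 3307 = -6290 + 3307 = -2983$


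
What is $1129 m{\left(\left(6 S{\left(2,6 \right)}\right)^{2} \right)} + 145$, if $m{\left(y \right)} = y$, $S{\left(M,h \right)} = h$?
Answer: $1463329$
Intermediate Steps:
$1129 m{\left(\left(6 S{\left(2,6 \right)}\right)^{2} \right)} + 145 = 1129 \left(6 \cdot 6\right)^{2} + 145 = 1129 \cdot 36^{2} + 145 = 1129 \cdot 1296 + 145 = 1463184 + 145 = 1463329$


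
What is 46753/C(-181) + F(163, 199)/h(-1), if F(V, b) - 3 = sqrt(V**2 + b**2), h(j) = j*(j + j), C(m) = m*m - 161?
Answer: 95653/32600 + sqrt(66170)/2 ≈ 131.55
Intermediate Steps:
C(m) = -161 + m**2 (C(m) = m**2 - 161 = -161 + m**2)
h(j) = 2*j**2 (h(j) = j*(2*j) = 2*j**2)
F(V, b) = 3 + sqrt(V**2 + b**2)
46753/C(-181) + F(163, 199)/h(-1) = 46753/(-161 + (-181)**2) + (3 + sqrt(163**2 + 199**2))/((2*(-1)**2)) = 46753/(-161 + 32761) + (3 + sqrt(26569 + 39601))/((2*1)) = 46753/32600 + (3 + sqrt(66170))/2 = 46753*(1/32600) + (3 + sqrt(66170))*(1/2) = 46753/32600 + (3/2 + sqrt(66170)/2) = 95653/32600 + sqrt(66170)/2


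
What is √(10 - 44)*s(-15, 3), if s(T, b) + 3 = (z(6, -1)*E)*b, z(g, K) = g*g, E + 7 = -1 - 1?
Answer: -975*I*√34 ≈ -5685.2*I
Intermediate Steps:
E = -9 (E = -7 + (-1 - 1) = -7 - 2 = -9)
z(g, K) = g²
s(T, b) = -3 - 324*b (s(T, b) = -3 + (6²*(-9))*b = -3 + (36*(-9))*b = -3 - 324*b)
√(10 - 44)*s(-15, 3) = √(10 - 44)*(-3 - 324*3) = √(-34)*(-3 - 972) = (I*√34)*(-975) = -975*I*√34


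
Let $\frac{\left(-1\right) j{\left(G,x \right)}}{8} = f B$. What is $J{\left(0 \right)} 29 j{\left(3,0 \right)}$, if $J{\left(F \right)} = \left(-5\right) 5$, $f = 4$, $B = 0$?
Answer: $0$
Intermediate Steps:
$j{\left(G,x \right)} = 0$ ($j{\left(G,x \right)} = - 8 \cdot 4 \cdot 0 = \left(-8\right) 0 = 0$)
$J{\left(F \right)} = -25$
$J{\left(0 \right)} 29 j{\left(3,0 \right)} = \left(-25\right) 29 \cdot 0 = \left(-725\right) 0 = 0$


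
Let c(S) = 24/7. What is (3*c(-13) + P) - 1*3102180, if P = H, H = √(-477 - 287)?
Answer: -21715188/7 + 2*I*√191 ≈ -3.1022e+6 + 27.641*I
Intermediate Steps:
H = 2*I*√191 (H = √(-764) = 2*I*√191 ≈ 27.641*I)
c(S) = 24/7 (c(S) = 24*(⅐) = 24/7)
P = 2*I*√191 ≈ 27.641*I
(3*c(-13) + P) - 1*3102180 = (3*(24/7) + 2*I*√191) - 1*3102180 = (72/7 + 2*I*√191) - 3102180 = -21715188/7 + 2*I*√191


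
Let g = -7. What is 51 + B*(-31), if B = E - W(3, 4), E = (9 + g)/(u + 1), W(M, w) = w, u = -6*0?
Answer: 113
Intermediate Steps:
u = 0
E = 2 (E = (9 - 7)/(0 + 1) = 2/1 = 2*1 = 2)
B = -2 (B = 2 - 1*4 = 2 - 4 = -2)
51 + B*(-31) = 51 - 2*(-31) = 51 + 62 = 113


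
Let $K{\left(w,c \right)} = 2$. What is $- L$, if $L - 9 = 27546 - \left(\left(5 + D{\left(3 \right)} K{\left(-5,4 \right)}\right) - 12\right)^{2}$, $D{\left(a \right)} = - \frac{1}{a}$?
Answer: $- \frac{247466}{9} \approx -27496.0$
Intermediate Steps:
$L = \frac{247466}{9}$ ($L = 9 + \left(27546 - \left(\left(5 + - \frac{1}{3} \cdot 2\right) - 12\right)^{2}\right) = 9 + \left(27546 - \left(\left(5 + \left(-1\right) \frac{1}{3} \cdot 2\right) - 12\right)^{2}\right) = 9 + \left(27546 - \left(\left(5 - \frac{2}{3}\right) - 12\right)^{2}\right) = 9 + \left(27546 - \left(\frac{13}{3} - 12\right)^{2}\right) = 9 + \left(27546 - \left(- \frac{23}{3}\right)^{2}\right) = 9 + \left(27546 - \frac{529}{9}\right) = 9 + \frac{247385}{9} = \frac{247466}{9} \approx 27496.0$)
$- L = \left(-1\right) \frac{247466}{9} = - \frac{247466}{9}$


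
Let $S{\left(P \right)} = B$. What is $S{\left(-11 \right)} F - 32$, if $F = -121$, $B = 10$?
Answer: $-1242$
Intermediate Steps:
$S{\left(P \right)} = 10$
$S{\left(-11 \right)} F - 32 = 10 \left(-121\right) - 32 = -1210 - 32 = -1242$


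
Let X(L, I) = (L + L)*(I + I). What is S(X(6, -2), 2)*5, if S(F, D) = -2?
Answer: -10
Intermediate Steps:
X(L, I) = 4*I*L (X(L, I) = (2*L)*(2*I) = 4*I*L)
S(X(6, -2), 2)*5 = -2*5 = -10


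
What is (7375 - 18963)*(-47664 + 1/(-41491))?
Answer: 22916741965700/41491 ≈ 5.5233e+8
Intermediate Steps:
(7375 - 18963)*(-47664 + 1/(-41491)) = -11588*(-47664 - 1/41491) = -11588*(-1977627025/41491) = 22916741965700/41491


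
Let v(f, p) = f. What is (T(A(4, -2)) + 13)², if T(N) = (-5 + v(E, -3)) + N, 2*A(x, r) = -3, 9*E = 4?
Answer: 15625/324 ≈ 48.225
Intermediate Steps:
E = 4/9 (E = (⅑)*4 = 4/9 ≈ 0.44444)
A(x, r) = -3/2 (A(x, r) = (½)*(-3) = -3/2)
T(N) = -41/9 + N (T(N) = (-5 + 4/9) + N = -41/9 + N)
(T(A(4, -2)) + 13)² = ((-41/9 - 3/2) + 13)² = (-109/18 + 13)² = (125/18)² = 15625/324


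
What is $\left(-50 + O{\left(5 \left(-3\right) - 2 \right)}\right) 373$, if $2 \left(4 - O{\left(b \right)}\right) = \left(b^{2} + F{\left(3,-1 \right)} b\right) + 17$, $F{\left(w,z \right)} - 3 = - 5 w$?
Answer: $-112273$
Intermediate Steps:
$F{\left(w,z \right)} = 3 - 5 w$
$O{\left(b \right)} = - \frac{9}{2} + 6 b - \frac{b^{2}}{2}$ ($O{\left(b \right)} = 4 - \frac{\left(b^{2} + \left(3 - 15\right) b\right) + 17}{2} = 4 - \frac{\left(b^{2} - 12 b\right) + 17}{2} = 4 - \frac{17 + b^{2} - 12 b}{2} = 4 - \left(\frac{17}{2} + \frac{b^{2}}{2} - 6 b\right) = - \frac{9}{2} + 6 b - \frac{b^{2}}{2}$)
$\left(-50 + O{\left(5 \left(-3\right) - 2 \right)}\right) 373 = \left(-50 - \left(\frac{9}{2} + \frac{\left(5 \left(-3\right) - 2\right)^{2}}{2} - 6 \left(5 \left(-3\right) - 2\right)\right)\right) 373 = \left(-50 - \left(\frac{9}{2} + \frac{\left(-15 - 2\right)^{2}}{2} - 6 \left(-15 - 2\right)\right)\right) 373 = \left(-50 - \left(\frac{213}{2} + \frac{289}{2}\right)\right) 373 = \left(-50 - 251\right) 373 = \left(-301\right) 373 = -112273$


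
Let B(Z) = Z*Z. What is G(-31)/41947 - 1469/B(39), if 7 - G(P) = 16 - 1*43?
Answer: -4736033/4907799 ≈ -0.96500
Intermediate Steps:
B(Z) = Z²
G(P) = 34 (G(P) = 7 - (16 - 1*43) = 7 - (16 - 43) = 7 - 1*(-27) = 7 + 27 = 34)
G(-31)/41947 - 1469/B(39) = 34/41947 - 1469/(39²) = 34*(1/41947) - 1469/1521 = 34/41947 - 1469*1/1521 = 34/41947 - 113/117 = -4736033/4907799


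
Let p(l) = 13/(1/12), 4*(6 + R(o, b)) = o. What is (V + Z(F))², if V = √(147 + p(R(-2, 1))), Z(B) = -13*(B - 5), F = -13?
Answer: (234 + √303)² ≈ 63205.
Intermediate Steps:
R(o, b) = -6 + o/4
Z(B) = 65 - 13*B (Z(B) = -13*(-5 + B) = 65 - 13*B)
p(l) = 156 (p(l) = 13/(1/12) = 13*12 = 156)
V = √303 (V = √(147 + 156) = √303 ≈ 17.407)
(V + Z(F))² = (√303 + (65 - 13*(-13)))² = (√303 + (65 + 169))² = (√303 + 234)² = (234 + √303)²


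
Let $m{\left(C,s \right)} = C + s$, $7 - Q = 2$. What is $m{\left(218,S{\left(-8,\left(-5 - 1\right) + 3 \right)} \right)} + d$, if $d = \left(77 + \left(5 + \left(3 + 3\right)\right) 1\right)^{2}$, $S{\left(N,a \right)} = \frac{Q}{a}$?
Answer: $\frac{23881}{3} \approx 7960.3$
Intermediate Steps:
$Q = 5$ ($Q = 7 - 2 = 5$)
$S{\left(N,a \right)} = \frac{5}{a}$
$d = 7744$ ($d = \left(77 + \left(5 + 6\right) 1\right)^{2} = \left(77 + 11 \cdot 1\right)^{2} = \left(77 + 11\right)^{2} = 88^{2} = 7744$)
$m{\left(218,S{\left(-8,\left(-5 - 1\right) + 3 \right)} \right)} + d = \left(218 + \frac{5}{\left(-5 - 1\right) + 3}\right) + 7744 = \left(218 + \frac{5}{-6 + 3}\right) + 7744 = \left(218 + \frac{5}{-3}\right) + 7744 = \left(218 + 5 \left(- \frac{1}{3}\right)\right) + 7744 = \left(218 - \frac{5}{3}\right) + 7744 = \frac{649}{3} + 7744 = \frac{23881}{3}$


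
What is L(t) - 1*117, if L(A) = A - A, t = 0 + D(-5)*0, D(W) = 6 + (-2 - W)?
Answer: -117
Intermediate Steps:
D(W) = 4 - W
t = 0 (t = 0 + (4 - 1*(-5))*0 = 0 + (4 + 5)*0 = 0 + 9*0 = 0 + 0 = 0)
L(A) = 0
L(t) - 1*117 = 0 - 1*117 = 0 - 117 = -117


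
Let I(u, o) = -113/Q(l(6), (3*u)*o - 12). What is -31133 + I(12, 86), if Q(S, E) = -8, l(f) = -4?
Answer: -248951/8 ≈ -31119.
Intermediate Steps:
I(u, o) = 113/8 (I(u, o) = -113/(-8) = -113*(-⅛) = 113/8)
-31133 + I(12, 86) = -31133 + 113/8 = -248951/8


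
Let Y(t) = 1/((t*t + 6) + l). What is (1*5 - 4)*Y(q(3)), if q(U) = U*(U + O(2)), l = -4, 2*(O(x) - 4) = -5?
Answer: 4/737 ≈ 0.0054274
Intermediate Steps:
O(x) = 3/2 (O(x) = 4 + (½)*(-5) = 4 - 5/2 = 3/2)
q(U) = U*(3/2 + U) (q(U) = U*(U + 3/2) = U*(3/2 + U))
Y(t) = 1/(2 + t²) (Y(t) = 1/((t*t + 6) - 4) = 1/((t² + 6) - 4) = 1/((6 + t²) - 4) = 1/(2 + t²))
(1*5 - 4)*Y(q(3)) = (1*5 - 4)/(2 + ((½)*3*(3 + 2*3))²) = (5 - 4)/(2 + ((½)*3*(3 + 6))²) = 1/(2 + ((½)*3*9)²) = 1/(2 + (27/2)²) = 1/(2 + 729/4) = 1/(737/4) = 1*(4/737) = 4/737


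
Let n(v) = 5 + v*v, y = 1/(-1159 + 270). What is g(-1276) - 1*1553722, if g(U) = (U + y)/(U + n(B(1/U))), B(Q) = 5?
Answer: -1721047402703/1107694 ≈ -1.5537e+6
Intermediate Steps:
y = -1/889 (y = 1/(-889) = -1/889 ≈ -0.0011249)
n(v) = 5 + v²
g(U) = (-1/889 + U)/(30 + U) (g(U) = (U - 1/889)/(U + (5 + 5²)) = (-1/889 + U)/(U + (5 + 25)) = (-1/889 + U)/(U + 30) = (-1/889 + U)/(30 + U))
g(-1276) - 1*1553722 = (-1/889 - 1276)/(30 - 1276) - 1*1553722 = -1134365/889/(-1246) - 1553722 = -1/1246*(-1134365/889) - 1553722 = 1134365/1107694 - 1553722 = -1721047402703/1107694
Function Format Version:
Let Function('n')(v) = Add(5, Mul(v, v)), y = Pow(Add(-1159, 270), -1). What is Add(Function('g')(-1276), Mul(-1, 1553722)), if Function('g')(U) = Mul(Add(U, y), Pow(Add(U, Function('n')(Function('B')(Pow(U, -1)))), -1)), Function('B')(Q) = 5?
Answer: Rational(-1721047402703, 1107694) ≈ -1.5537e+6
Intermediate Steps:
y = Rational(-1, 889) (y = Pow(-889, -1) = Rational(-1, 889) ≈ -0.0011249)
Function('n')(v) = Add(5, Pow(v, 2))
Function('g')(U) = Mul(Pow(Add(30, U), -1), Add(Rational(-1, 889), U)) (Function('g')(U) = Mul(Add(U, Rational(-1, 889)), Pow(Add(U, Add(5, Pow(5, 2))), -1)) = Mul(Add(Rational(-1, 889), U), Pow(Add(U, Add(5, 25)), -1)) = Mul(Add(Rational(-1, 889), U), Pow(Add(U, 30), -1)) = Mul(Add(Rational(-1, 889), U), Pow(Add(30, U), -1)) = Mul(Pow(Add(30, U), -1), Add(Rational(-1, 889), U)))
Add(Function('g')(-1276), Mul(-1, 1553722)) = Add(Mul(Pow(Add(30, -1276), -1), Add(Rational(-1, 889), -1276)), Mul(-1, 1553722)) = Add(Mul(Pow(-1246, -1), Rational(-1134365, 889)), -1553722) = Add(Mul(Rational(-1, 1246), Rational(-1134365, 889)), -1553722) = Add(Rational(1134365, 1107694), -1553722) = Rational(-1721047402703, 1107694)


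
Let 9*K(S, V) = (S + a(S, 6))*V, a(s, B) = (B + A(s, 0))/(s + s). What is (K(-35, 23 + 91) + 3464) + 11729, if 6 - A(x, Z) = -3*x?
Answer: 1550482/105 ≈ 14767.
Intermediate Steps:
A(x, Z) = 6 + 3*x (A(x, Z) = 6 - (-3)*x = 6 + 3*x)
a(s, B) = (6 + B + 3*s)/(2*s) (a(s, B) = (B + (6 + 3*s))/(s + s) = (6 + B + 3*s)/((2*s)) = (6 + B + 3*s)*(1/(2*s)) = (6 + B + 3*s)/(2*s))
K(S, V) = V*(S + (12 + 3*S)/(2*S))/9 (K(S, V) = ((S + (6 + 6 + 3*S)/(2*S))*V)/9 = ((S + (12 + 3*S)/(2*S))*V)/9 = (V*(S + (12 + 3*S)/(2*S)))/9 = V*(S + (12 + 3*S)/(2*S))/9)
(K(-35, 23 + 91) + 3464) + 11729 = ((1/18)*(23 + 91)*(12 + 2*(-35)² + 3*(-35))/(-35) + 3464) + 11729 = ((1/18)*114*(-1/35)*(12 + 2*1225 - 105) + 3464) + 11729 = ((1/18)*114*(-1/35)*(12 + 2450 - 105) + 3464) + 11729 = ((1/18)*114*(-1/35)*2357 + 3464) + 11729 = (-44783/105 + 3464) + 11729 = 318937/105 + 11729 = 1550482/105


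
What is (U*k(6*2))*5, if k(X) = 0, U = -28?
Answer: 0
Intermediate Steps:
(U*k(6*2))*5 = -28*0*5 = 0*5 = 0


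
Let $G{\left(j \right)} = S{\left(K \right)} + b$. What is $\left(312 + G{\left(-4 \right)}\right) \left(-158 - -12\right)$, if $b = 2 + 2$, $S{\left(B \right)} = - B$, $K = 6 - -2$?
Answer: $-44968$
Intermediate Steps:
$K = 8$ ($K = 6 + 2 = 8$)
$b = 4$
$G{\left(j \right)} = -4$ ($G{\left(j \right)} = \left(-1\right) 8 + 4 = -8 + 4 = -4$)
$\left(312 + G{\left(-4 \right)}\right) \left(-158 - -12\right) = \left(312 - 4\right) \left(-158 - -12\right) = 308 \left(-158 + 12\right) = 308 \left(-146\right) = -44968$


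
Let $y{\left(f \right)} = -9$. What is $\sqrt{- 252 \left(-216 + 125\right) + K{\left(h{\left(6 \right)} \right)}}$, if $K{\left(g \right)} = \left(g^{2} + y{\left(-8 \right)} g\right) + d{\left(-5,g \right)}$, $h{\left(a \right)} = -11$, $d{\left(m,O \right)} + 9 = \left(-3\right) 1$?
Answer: $2 \sqrt{5785} \approx 152.12$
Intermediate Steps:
$d{\left(m,O \right)} = -12$ ($d{\left(m,O \right)} = -9 - 3 = -12$)
$K{\left(g \right)} = -12 + g^{2} - 9 g$ ($K{\left(g \right)} = \left(g^{2} - 9 g\right) - 12 = -12 + g^{2} - 9 g$)
$\sqrt{- 252 \left(-216 + 125\right) + K{\left(h{\left(6 \right)} \right)}} = \sqrt{- 252 \left(-216 + 125\right) - \left(-87 - 121\right)} = \sqrt{\left(-252\right) \left(-91\right) + \left(-12 + 121 + 99\right)} = \sqrt{22932 + 208} = \sqrt{23140} = 2 \sqrt{5785}$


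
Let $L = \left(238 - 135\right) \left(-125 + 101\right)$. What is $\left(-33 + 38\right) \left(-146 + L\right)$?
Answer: $-13090$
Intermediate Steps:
$L = -2472$ ($L = 103 \left(-24\right) = -2472$)
$\left(-33 + 38\right) \left(-146 + L\right) = \left(-33 + 38\right) \left(-146 - 2472\right) = 5 \left(-2618\right) = -13090$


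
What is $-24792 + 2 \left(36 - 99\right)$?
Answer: $-24918$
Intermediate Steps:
$-24792 + 2 \left(36 - 99\right) = -24792 + 2 \left(-63\right) = -24792 - 126 = -24918$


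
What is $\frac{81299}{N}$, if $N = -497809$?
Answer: $- \frac{81299}{497809} \approx -0.16331$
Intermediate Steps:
$\frac{81299}{N} = \frac{81299}{-497809} = 81299 \left(- \frac{1}{497809}\right) = - \frac{81299}{497809}$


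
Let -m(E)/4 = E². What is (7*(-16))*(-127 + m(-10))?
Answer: 59024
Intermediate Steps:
m(E) = -4*E²
(7*(-16))*(-127 + m(-10)) = (7*(-16))*(-127 - 4*(-10)²) = -112*(-127 - 4*100) = -112*(-127 - 400) = -112*(-527) = 59024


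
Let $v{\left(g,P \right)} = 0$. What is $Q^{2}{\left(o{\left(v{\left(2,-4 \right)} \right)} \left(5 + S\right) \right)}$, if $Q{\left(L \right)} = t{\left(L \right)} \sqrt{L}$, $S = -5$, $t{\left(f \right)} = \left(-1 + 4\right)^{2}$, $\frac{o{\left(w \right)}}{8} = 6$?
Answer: $0$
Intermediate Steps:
$o{\left(w \right)} = 48$ ($o{\left(w \right)} = 8 \cdot 6 = 48$)
$t{\left(f \right)} = 9$ ($t{\left(f \right)} = 3^{2} = 9$)
$Q{\left(L \right)} = 9 \sqrt{L}$
$Q^{2}{\left(o{\left(v{\left(2,-4 \right)} \right)} \left(5 + S\right) \right)} = \left(9 \sqrt{48 \left(5 - 5\right)}\right)^{2} = \left(9 \sqrt{48 \cdot 0}\right)^{2} = \left(9 \sqrt{0}\right)^{2} = \left(9 \cdot 0\right)^{2} = 0^{2} = 0$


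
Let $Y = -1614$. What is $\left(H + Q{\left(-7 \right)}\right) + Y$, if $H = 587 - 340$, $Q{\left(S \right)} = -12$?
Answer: $-1379$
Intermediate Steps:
$H = 247$
$\left(H + Q{\left(-7 \right)}\right) + Y = \left(247 - 12\right) - 1614 = 235 - 1614 = -1379$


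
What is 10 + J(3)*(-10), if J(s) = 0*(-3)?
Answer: 10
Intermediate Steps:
J(s) = 0
10 + J(3)*(-10) = 10 + 0*(-10) = 10 + 0 = 10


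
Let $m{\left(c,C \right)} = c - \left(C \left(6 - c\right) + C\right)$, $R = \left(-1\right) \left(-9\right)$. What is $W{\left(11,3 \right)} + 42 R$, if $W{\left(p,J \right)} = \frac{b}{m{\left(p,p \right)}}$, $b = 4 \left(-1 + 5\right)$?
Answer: $\frac{20806}{55} \approx 378.29$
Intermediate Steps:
$R = 9$
$b = 16$ ($b = 4 \cdot 4 = 16$)
$m{\left(c,C \right)} = c - C - C \left(6 - c\right)$ ($m{\left(c,C \right)} = c - \left(C + C \left(6 - c\right)\right) = c - C - C \left(6 - c\right)$)
$W{\left(p,J \right)} = \frac{16}{p^{2} - 6 p}$ ($W{\left(p,J \right)} = \frac{16}{p - 7 p + p p} = \frac{16}{p - 7 p + p^{2}} = \frac{16}{p^{2} - 6 p}$)
$W{\left(11,3 \right)} + 42 R = \frac{16}{11 \left(-6 + 11\right)} + 42 \cdot 9 = 16 \cdot \frac{1}{11} \cdot \frac{1}{5} + 378 = \frac{16}{55} + 378 = \frac{20806}{55}$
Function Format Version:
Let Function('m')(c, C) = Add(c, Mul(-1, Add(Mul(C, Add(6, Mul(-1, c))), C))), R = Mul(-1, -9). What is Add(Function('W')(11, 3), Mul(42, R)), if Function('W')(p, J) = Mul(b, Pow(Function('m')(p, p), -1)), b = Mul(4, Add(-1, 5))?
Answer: Rational(20806, 55) ≈ 378.29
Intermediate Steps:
R = 9
b = 16 (b = Mul(4, 4) = 16)
Function('m')(c, C) = Add(c, Mul(-1, C), Mul(-1, C, Add(6, Mul(-1, c)))) (Function('m')(c, C) = Add(c, Mul(-1, Add(C, Mul(C, Add(6, Mul(-1, c)))))) = Add(c, Add(Mul(-1, C), Mul(-1, C, Add(6, Mul(-1, c))))) = Add(c, Mul(-1, C), Mul(-1, C, Add(6, Mul(-1, c)))))
Function('W')(p, J) = Mul(16, Pow(Add(Pow(p, 2), Mul(-6, p)), -1)) (Function('W')(p, J) = Mul(16, Pow(Add(p, Mul(-7, p), Mul(p, p)), -1)) = Mul(16, Pow(Add(p, Mul(-7, p), Pow(p, 2)), -1)) = Mul(16, Pow(Add(Pow(p, 2), Mul(-6, p)), -1)))
Add(Function('W')(11, 3), Mul(42, R)) = Add(Mul(16, Pow(11, -1), Pow(Add(-6, 11), -1)), Mul(42, 9)) = Add(Mul(16, Rational(1, 11), Pow(5, -1)), 378) = Add(Mul(16, Rational(1, 11), Rational(1, 5)), 378) = Add(Rational(16, 55), 378) = Rational(20806, 55)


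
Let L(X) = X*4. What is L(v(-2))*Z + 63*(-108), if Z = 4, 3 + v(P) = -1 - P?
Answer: -6836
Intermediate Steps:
v(P) = -4 - P (v(P) = -3 + (-1 - P) = -4 - P)
L(X) = 4*X
L(v(-2))*Z + 63*(-108) = (4*(-4 - 1*(-2)))*4 + 63*(-108) = (4*(-4 + 2))*4 - 6804 = (4*(-2))*4 - 6804 = -8*4 - 6804 = -32 - 6804 = -6836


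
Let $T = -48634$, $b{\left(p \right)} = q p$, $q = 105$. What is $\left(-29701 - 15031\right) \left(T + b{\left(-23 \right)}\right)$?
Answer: $2283523868$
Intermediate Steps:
$b{\left(p \right)} = 105 p$
$\left(-29701 - 15031\right) \left(T + b{\left(-23 \right)}\right) = \left(-29701 - 15031\right) \left(-48634 + 105 \left(-23\right)\right) = - 44732 \left(-48634 - 2415\right) = \left(-44732\right) \left(-51049\right) = 2283523868$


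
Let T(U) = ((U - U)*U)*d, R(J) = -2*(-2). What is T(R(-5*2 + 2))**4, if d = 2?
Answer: 0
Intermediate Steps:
R(J) = 4
T(U) = 0 (T(U) = ((U - U)*U)*2 = (0*U)*2 = 0*2 = 0)
T(R(-5*2 + 2))**4 = 0**4 = 0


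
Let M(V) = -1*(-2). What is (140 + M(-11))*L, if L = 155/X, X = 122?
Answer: 11005/61 ≈ 180.41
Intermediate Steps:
M(V) = 2
L = 155/122 ≈ 1.2705
(140 + M(-11))*L = (140 + 2)*(155/122) = 142*(155/122) = 11005/61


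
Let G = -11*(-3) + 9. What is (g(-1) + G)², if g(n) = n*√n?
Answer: (42 - I)² ≈ 1763.0 - 84.0*I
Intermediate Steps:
G = 42 (G = 33 + 9 = 42)
g(n) = n^(3/2)
(g(-1) + G)² = ((-1)^(3/2) + 42)² = (-I + 42)² = (42 - I)²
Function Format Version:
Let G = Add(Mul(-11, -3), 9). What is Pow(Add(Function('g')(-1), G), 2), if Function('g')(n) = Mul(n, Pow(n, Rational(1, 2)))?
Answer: Pow(Add(42, Mul(-1, I)), 2) ≈ Add(1763.0, Mul(-84.000, I))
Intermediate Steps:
G = 42 (G = Add(33, 9) = 42)
Function('g')(n) = Pow(n, Rational(3, 2))
Pow(Add(Function('g')(-1), G), 2) = Pow(Add(Pow(-1, Rational(3, 2)), 42), 2) = Pow(Add(Mul(-1, I), 42), 2) = Pow(Add(42, Mul(-1, I)), 2)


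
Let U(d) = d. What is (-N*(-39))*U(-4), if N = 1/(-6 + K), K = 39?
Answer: -52/11 ≈ -4.7273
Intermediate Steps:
N = 1/33 (N = 1/(-6 + 39) = 1/33 ≈ 0.030303)
(-N*(-39))*U(-4) = (-1*1/33*(-39))*(-4) = -1/33*(-39)*(-4) = (13/11)*(-4) = -52/11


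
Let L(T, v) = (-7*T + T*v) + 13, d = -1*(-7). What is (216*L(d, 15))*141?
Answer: 2101464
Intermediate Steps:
d = 7
L(T, v) = 13 - 7*T + T*v
(216*L(d, 15))*141 = (216*(13 - 7*7 + 7*15))*141 = (216*(13 - 49 + 105))*141 = (216*69)*141 = 14904*141 = 2101464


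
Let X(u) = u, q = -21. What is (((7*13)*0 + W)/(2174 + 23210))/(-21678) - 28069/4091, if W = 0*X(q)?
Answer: -28069/4091 ≈ -6.8612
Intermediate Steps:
W = 0 (W = 0*(-21) = 0)
(((7*13)*0 + W)/(2174 + 23210))/(-21678) - 28069/4091 = (((7*13)*0 + 0)/(2174 + 23210))/(-21678) - 28069/4091 = ((91*0 + 0)/25384)*(-1/21678) - 28069*1/4091 = ((0 + 0)*(1/25384))*(-1/21678) - 28069/4091 = (0*(1/25384))*(-1/21678) - 28069/4091 = 0*(-1/21678) - 28069/4091 = 0 - 28069/4091 = -28069/4091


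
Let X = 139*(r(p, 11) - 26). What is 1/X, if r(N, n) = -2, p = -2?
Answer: -1/3892 ≈ -0.00025694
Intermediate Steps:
X = -3892 (X = 139*(-2 - 26) = 139*(-28) = -3892)
1/X = 1/(-3892) = -1/3892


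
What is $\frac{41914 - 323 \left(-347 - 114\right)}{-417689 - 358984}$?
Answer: $- \frac{190817}{776673} \approx -0.24569$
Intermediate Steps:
$\frac{41914 - 323 \left(-347 - 114\right)}{-417689 - 358984} = \frac{41914 - -148903}{-776673} = \left(41914 + 148903\right) \left(- \frac{1}{776673}\right) = 190817 \left(- \frac{1}{776673}\right) = - \frac{190817}{776673}$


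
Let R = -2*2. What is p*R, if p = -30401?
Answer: 121604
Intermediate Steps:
R = -4
p*R = -30401*(-4) = 121604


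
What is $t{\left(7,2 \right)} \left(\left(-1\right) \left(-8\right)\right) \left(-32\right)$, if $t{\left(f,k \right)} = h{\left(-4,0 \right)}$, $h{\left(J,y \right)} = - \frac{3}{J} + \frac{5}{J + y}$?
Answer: $128$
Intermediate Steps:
$t{\left(f,k \right)} = - \frac{1}{2}$ ($t{\left(f,k \right)} = \frac{\left(-3\right) 0 + 2 \left(-4\right)}{\left(-4\right) \left(-4 + 0\right)} = - \frac{0 - 8}{4 \left(-4\right)} = \left(- \frac{1}{4}\right) \left(- \frac{1}{4}\right) \left(-8\right) = - \frac{1}{2}$)
$t{\left(7,2 \right)} \left(\left(-1\right) \left(-8\right)\right) \left(-32\right) = - \frac{\left(-1\right) \left(-8\right)}{2} \left(-32\right) = \left(- \frac{1}{2}\right) 8 \left(-32\right) = \left(-4\right) \left(-32\right) = 128$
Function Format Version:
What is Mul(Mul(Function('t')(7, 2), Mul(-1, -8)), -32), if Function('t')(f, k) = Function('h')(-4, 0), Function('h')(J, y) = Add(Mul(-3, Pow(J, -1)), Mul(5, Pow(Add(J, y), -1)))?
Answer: 128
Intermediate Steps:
Function('t')(f, k) = Rational(-1, 2) (Function('t')(f, k) = Mul(Pow(-4, -1), Pow(Add(-4, 0), -1), Add(Mul(-3, 0), Mul(2, -4))) = Mul(Rational(-1, 4), Pow(-4, -1), Add(0, -8)) = Mul(Rational(-1, 4), Rational(-1, 4), -8) = Rational(-1, 2))
Mul(Mul(Function('t')(7, 2), Mul(-1, -8)), -32) = Mul(Mul(Rational(-1, 2), Mul(-1, -8)), -32) = Mul(Mul(Rational(-1, 2), 8), -32) = Mul(-4, -32) = 128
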